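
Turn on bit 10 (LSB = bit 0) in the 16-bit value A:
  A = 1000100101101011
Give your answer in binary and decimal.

Mask = 1 << 10 = 0000010000000000
Bit 10 of A is 0, so OR-ing with the mask flips it to 1.
  1000100101101011
| 0000010000000000
------------------
  1000110101101011

Answer: 1000110101101011 (36203)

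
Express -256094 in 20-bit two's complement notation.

1. Binary of +256094:  00111110100001011110
2. Invert bits:     11000001011110100001
3. Add 1:           11000001011110100010

Answer: 11000001011110100010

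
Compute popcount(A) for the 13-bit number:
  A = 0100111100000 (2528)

0100111100000
1-bits at positions (from bit 0 = LSB): 5, 6, 7, 8, 11
Count = 5

Answer: 5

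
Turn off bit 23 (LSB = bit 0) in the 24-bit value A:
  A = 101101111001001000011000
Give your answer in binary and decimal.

Mask = ~(1 << 23) = 011111111111111111111111
Bit 23 of A is 1, so AND-ing with the mask clears it to 0.
  101101111001001000011000
& 011111111111111111111111
--------------------------
  001101111001001000011000

Answer: 001101111001001000011000 (3641880)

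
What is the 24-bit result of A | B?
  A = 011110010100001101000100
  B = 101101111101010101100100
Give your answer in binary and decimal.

Apply | to each column (1 where either bit is 1):
  011110010100001101000100
| 101101111101010101100100
--------------------------
  111111111101011101100100

Answer: 111111111101011101100100 (16766820)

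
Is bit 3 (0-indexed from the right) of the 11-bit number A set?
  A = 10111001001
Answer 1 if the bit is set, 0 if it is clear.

Bit 3 is the 4th from the right.
  10111001001
         ^
That bit is 1.

Answer: 1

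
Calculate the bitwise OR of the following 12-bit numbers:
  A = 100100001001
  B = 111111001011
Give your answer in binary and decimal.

Apply | to each column (1 where either bit is 1):
  100100001001
| 111111001011
--------------
  111111001011

Answer: 111111001011 (4043)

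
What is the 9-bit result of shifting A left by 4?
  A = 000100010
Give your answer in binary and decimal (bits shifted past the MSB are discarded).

Shift left by 4: drop the top 4 bit(s), append 4 zero(s) on the right.
  000100010  ->  discard [0001], keep [00010], append 0000
= 000100000

Answer: 000100000 (32)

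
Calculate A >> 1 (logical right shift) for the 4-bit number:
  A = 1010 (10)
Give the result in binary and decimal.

Logical shift right by 1: drop the bottom 1 bit(s), prepend 1 zero(s) on the left.
  1010  ->  keep [101], discard [0], prepend 0
= 0101

Answer: 0101 (5)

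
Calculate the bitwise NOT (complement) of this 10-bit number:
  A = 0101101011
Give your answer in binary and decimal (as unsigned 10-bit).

Flip each bit (0->1, 1->0):
  0101101011
  1010010100

Answer: 1010010100 (660)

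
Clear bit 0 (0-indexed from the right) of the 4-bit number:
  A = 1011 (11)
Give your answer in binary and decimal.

Mask = ~(1 << 0) = 1110
Bit 0 of A is 1, so AND-ing with the mask clears it to 0.
  1011
& 1110
------
  1010

Answer: 1010 (10)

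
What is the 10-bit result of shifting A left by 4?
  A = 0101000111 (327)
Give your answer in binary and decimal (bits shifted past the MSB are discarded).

Shift left by 4: drop the top 4 bit(s), append 4 zero(s) on the right.
  0101000111  ->  discard [0101], keep [000111], append 0000
= 0001110000

Answer: 0001110000 (112)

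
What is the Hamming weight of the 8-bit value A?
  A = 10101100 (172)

10101100
1-bits at positions (from bit 0 = LSB): 2, 3, 5, 7
Count = 4

Answer: 4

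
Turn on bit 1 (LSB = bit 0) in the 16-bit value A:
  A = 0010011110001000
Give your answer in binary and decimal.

Mask = 1 << 1 = 0000000000000010
Bit 1 of A is 0, so OR-ing with the mask flips it to 1.
  0010011110001000
| 0000000000000010
------------------
  0010011110001010

Answer: 0010011110001010 (10122)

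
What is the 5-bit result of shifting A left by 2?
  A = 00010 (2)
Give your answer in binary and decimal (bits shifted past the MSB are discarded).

Shift left by 2: drop the top 2 bit(s), append 2 zero(s) on the right.
  00010  ->  discard [00], keep [010], append 00
= 01000

Answer: 01000 (8)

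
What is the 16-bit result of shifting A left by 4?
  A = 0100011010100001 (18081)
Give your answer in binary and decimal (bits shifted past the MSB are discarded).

Shift left by 4: drop the top 4 bit(s), append 4 zero(s) on the right.
  0100011010100001  ->  discard [0100], keep [011010100001], append 0000
= 0110101000010000

Answer: 0110101000010000 (27152)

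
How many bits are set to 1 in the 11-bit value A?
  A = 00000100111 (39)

00000100111
1-bits at positions (from bit 0 = LSB): 0, 1, 2, 5
Count = 4

Answer: 4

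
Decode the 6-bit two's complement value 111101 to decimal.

MSB is 1, so the value is negative. Find the magnitude:
1. Invert bits:  000010
2. Add 1:        000011  = 3
3. Apply sign:   -3

Answer: -3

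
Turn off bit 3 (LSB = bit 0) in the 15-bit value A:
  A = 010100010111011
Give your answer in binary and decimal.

Mask = ~(1 << 3) = 111111111110111
Bit 3 of A is 1, so AND-ing with the mask clears it to 0.
  010100010111011
& 111111111110111
-----------------
  010100010110011

Answer: 010100010110011 (10419)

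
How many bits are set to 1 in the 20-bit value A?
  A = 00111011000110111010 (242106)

00111011000110111010
1-bits at positions (from bit 0 = LSB): 1, 3, 4, 5, 7, 8, 12, 13, 15, 16, 17
Count = 11

Answer: 11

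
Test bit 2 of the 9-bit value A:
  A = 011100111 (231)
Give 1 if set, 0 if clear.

Bit 2 is the 3rd from the right.
  011100111
        ^
That bit is 1.

Answer: 1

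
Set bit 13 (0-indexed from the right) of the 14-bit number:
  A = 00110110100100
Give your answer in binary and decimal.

Mask = 1 << 13 = 10000000000000
Bit 13 of A is 0, so OR-ing with the mask flips it to 1.
  00110110100100
| 10000000000000
----------------
  10110110100100

Answer: 10110110100100 (11684)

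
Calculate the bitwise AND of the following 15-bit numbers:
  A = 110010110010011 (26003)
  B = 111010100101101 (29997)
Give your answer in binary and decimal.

Apply & to each column (1 only where both bits are 1):
  110010110010011
& 111010100101101
-----------------
  110010100000001

Answer: 110010100000001 (25857)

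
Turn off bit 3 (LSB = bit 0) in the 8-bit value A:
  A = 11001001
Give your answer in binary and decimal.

Mask = ~(1 << 3) = 11110111
Bit 3 of A is 1, so AND-ing with the mask clears it to 0.
  11001001
& 11110111
----------
  11000001

Answer: 11000001 (193)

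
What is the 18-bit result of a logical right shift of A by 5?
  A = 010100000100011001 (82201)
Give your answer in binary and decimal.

Logical shift right by 5: drop the bottom 5 bit(s), prepend 5 zero(s) on the left.
  010100000100011001  ->  keep [0101000001000], discard [11001], prepend 00000
= 000000101000001000

Answer: 000000101000001000 (2568)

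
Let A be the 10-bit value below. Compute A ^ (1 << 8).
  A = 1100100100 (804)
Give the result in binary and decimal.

Mask = 1 << 8 = 0100000000
Bit 8 of A is 1; XOR with the mask flips it to 0.
  1100100100
^ 0100000000
------------
  1000100100

Answer: 1000100100 (548)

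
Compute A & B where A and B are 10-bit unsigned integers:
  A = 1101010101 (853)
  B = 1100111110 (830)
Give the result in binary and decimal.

Apply & to each column (1 only where both bits are 1):
  1101010101
& 1100111110
------------
  1100010100

Answer: 1100010100 (788)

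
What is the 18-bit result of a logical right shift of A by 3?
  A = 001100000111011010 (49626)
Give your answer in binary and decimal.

Logical shift right by 3: drop the bottom 3 bit(s), prepend 3 zero(s) on the left.
  001100000111011010  ->  keep [001100000111011], discard [010], prepend 000
= 000001100000111011

Answer: 000001100000111011 (6203)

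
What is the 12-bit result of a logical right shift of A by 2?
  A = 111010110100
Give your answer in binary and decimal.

Logical shift right by 2: drop the bottom 2 bit(s), prepend 2 zero(s) on the left.
  111010110100  ->  keep [1110101101], discard [00], prepend 00
= 001110101101

Answer: 001110101101 (941)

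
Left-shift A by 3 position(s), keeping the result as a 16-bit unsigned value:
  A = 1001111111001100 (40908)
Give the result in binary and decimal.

Shift left by 3: drop the top 3 bit(s), append 3 zero(s) on the right.
  1001111111001100  ->  discard [100], keep [1111111001100], append 000
= 1111111001100000

Answer: 1111111001100000 (65120)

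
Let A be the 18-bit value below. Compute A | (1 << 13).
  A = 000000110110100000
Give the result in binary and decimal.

Mask = 1 << 13 = 000010000000000000
Bit 13 of A is 0, so OR-ing with the mask flips it to 1.
  000000110110100000
| 000010000000000000
--------------------
  000010110110100000

Answer: 000010110110100000 (11680)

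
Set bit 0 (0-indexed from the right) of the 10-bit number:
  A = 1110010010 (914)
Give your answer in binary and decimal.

Mask = 1 << 0 = 0000000001
Bit 0 of A is 0, so OR-ing with the mask flips it to 1.
  1110010010
| 0000000001
------------
  1110010011

Answer: 1110010011 (915)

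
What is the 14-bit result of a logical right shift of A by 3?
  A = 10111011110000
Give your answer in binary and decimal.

Logical shift right by 3: drop the bottom 3 bit(s), prepend 3 zero(s) on the left.
  10111011110000  ->  keep [10111011110], discard [000], prepend 000
= 00010111011110

Answer: 00010111011110 (1502)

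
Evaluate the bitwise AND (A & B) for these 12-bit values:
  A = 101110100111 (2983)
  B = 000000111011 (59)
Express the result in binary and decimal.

Apply & to each column (1 only where both bits are 1):
  101110100111
& 000000111011
--------------
  000000100011

Answer: 000000100011 (35)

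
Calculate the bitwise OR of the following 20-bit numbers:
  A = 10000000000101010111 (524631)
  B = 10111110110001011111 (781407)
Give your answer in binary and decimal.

Apply | to each column (1 where either bit is 1):
  10000000000101010111
| 10111110110001011111
----------------------
  10111110110101011111

Answer: 10111110110101011111 (781663)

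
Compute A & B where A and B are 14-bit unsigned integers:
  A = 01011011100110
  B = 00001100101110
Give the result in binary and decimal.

Apply & to each column (1 only where both bits are 1):
  01011011100110
& 00001100101110
----------------
  00001000100110

Answer: 00001000100110 (550)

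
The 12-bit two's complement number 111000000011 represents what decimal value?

MSB is 1, so the value is negative. Find the magnitude:
1. Invert bits:  000111111100
2. Add 1:        000111111101  = 509
3. Apply sign:   -509

Answer: -509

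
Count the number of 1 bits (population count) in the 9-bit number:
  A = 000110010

000110010
1-bits at positions (from bit 0 = LSB): 1, 4, 5
Count = 3

Answer: 3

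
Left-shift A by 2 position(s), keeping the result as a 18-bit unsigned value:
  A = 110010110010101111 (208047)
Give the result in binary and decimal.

Shift left by 2: drop the top 2 bit(s), append 2 zero(s) on the right.
  110010110010101111  ->  discard [11], keep [0010110010101111], append 00
= 001011001010111100

Answer: 001011001010111100 (45756)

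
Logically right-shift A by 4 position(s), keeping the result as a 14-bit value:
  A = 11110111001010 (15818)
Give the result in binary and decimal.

Logical shift right by 4: drop the bottom 4 bit(s), prepend 4 zero(s) on the left.
  11110111001010  ->  keep [1111011100], discard [1010], prepend 0000
= 00001111011100

Answer: 00001111011100 (988)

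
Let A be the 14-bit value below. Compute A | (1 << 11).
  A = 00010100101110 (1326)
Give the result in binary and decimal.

Mask = 1 << 11 = 00100000000000
Bit 11 of A is 0, so OR-ing with the mask flips it to 1.
  00010100101110
| 00100000000000
----------------
  00110100101110

Answer: 00110100101110 (3374)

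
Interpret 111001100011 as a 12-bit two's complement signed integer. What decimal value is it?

MSB is 1, so the value is negative. Find the magnitude:
1. Invert bits:  000110011100
2. Add 1:        000110011101  = 413
3. Apply sign:   -413

Answer: -413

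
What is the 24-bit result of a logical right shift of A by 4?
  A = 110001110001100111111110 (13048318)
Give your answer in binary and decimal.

Logical shift right by 4: drop the bottom 4 bit(s), prepend 4 zero(s) on the left.
  110001110001100111111110  ->  keep [11000111000110011111], discard [1110], prepend 0000
= 000011000111000110011111

Answer: 000011000111000110011111 (815519)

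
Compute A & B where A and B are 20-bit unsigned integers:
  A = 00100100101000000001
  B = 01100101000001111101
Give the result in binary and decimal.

Apply & to each column (1 only where both bits are 1):
  00100100101000000001
& 01100101000001111101
----------------------
  00100100000000000001

Answer: 00100100000000000001 (147457)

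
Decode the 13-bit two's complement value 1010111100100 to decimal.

MSB is 1, so the value is negative. Find the magnitude:
1. Invert bits:  0101000011011
2. Add 1:        0101000011100  = 2588
3. Apply sign:   -2588

Answer: -2588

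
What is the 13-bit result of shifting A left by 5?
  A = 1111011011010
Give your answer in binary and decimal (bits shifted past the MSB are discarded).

Shift left by 5: drop the top 5 bit(s), append 5 zero(s) on the right.
  1111011011010  ->  discard [11110], keep [11011010], append 00000
= 1101101000000

Answer: 1101101000000 (6976)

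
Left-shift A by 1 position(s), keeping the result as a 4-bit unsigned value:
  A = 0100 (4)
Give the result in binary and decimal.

Shift left by 1: drop the top 1 bit(s), append 1 zero(s) on the right.
  0100  ->  discard [0], keep [100], append 0
= 1000

Answer: 1000 (8)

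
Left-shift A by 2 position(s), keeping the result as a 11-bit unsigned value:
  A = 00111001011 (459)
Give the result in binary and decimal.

Shift left by 2: drop the top 2 bit(s), append 2 zero(s) on the right.
  00111001011  ->  discard [00], keep [111001011], append 00
= 11100101100

Answer: 11100101100 (1836)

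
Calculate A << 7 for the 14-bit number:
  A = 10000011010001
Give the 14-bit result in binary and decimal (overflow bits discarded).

Shift left by 7: drop the top 7 bit(s), append 7 zero(s) on the right.
  10000011010001  ->  discard [1000001], keep [1010001], append 0000000
= 10100010000000

Answer: 10100010000000 (10368)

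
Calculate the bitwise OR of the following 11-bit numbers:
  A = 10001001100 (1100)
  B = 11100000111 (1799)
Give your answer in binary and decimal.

Apply | to each column (1 where either bit is 1):
  10001001100
| 11100000111
-------------
  11101001111

Answer: 11101001111 (1871)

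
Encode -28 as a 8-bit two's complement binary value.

1. Binary of +28:  00011100
2. Invert bits:     11100011
3. Add 1:           11100100

Answer: 11100100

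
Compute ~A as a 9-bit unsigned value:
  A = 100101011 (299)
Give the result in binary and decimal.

Flip each bit (0->1, 1->0):
  100101011
  011010100

Answer: 011010100 (212)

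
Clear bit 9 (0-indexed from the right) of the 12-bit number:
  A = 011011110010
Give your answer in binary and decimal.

Mask = ~(1 << 9) = 110111111111
Bit 9 of A is 1, so AND-ing with the mask clears it to 0.
  011011110010
& 110111111111
--------------
  010011110010

Answer: 010011110010 (1266)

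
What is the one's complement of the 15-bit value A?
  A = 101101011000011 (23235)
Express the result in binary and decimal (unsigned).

Flip each bit (0->1, 1->0):
  101101011000011
  010010100111100

Answer: 010010100111100 (9532)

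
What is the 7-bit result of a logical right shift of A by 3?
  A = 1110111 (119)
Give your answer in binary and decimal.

Logical shift right by 3: drop the bottom 3 bit(s), prepend 3 zero(s) on the left.
  1110111  ->  keep [1110], discard [111], prepend 000
= 0001110

Answer: 0001110 (14)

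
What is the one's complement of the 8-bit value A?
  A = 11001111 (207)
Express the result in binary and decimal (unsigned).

Flip each bit (0->1, 1->0):
  11001111
  00110000

Answer: 00110000 (48)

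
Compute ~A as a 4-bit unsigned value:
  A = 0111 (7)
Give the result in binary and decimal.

Flip each bit (0->1, 1->0):
  0111
  1000

Answer: 1000 (8)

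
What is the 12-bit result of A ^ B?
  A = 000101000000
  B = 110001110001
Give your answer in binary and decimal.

Apply ^ to each column (1 where bits differ):
  000101000000
^ 110001110001
--------------
  110100110001

Answer: 110100110001 (3377)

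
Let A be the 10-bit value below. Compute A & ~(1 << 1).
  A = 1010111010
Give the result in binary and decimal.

Mask = ~(1 << 1) = 1111111101
Bit 1 of A is 1, so AND-ing with the mask clears it to 0.
  1010111010
& 1111111101
------------
  1010111000

Answer: 1010111000 (696)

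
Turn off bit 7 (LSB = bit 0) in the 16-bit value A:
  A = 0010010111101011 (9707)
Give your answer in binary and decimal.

Mask = ~(1 << 7) = 1111111101111111
Bit 7 of A is 1, so AND-ing with the mask clears it to 0.
  0010010111101011
& 1111111101111111
------------------
  0010010101101011

Answer: 0010010101101011 (9579)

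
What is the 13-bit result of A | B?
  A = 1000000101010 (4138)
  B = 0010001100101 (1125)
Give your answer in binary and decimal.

Apply | to each column (1 where either bit is 1):
  1000000101010
| 0010001100101
---------------
  1010001101111

Answer: 1010001101111 (5231)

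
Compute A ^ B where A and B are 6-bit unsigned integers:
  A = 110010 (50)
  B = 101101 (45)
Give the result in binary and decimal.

Apply ^ to each column (1 where bits differ):
  110010
^ 101101
--------
  011111

Answer: 011111 (31)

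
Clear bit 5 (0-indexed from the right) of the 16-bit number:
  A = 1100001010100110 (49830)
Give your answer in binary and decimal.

Mask = ~(1 << 5) = 1111111111011111
Bit 5 of A is 1, so AND-ing with the mask clears it to 0.
  1100001010100110
& 1111111111011111
------------------
  1100001010000110

Answer: 1100001010000110 (49798)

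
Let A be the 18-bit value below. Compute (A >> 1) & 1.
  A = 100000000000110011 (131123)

Bit 1 is the 2nd from the right.
  100000000000110011
                  ^
That bit is 1.

Answer: 1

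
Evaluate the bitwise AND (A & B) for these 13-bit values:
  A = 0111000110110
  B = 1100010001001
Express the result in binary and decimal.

Apply & to each column (1 only where both bits are 1):
  0111000110110
& 1100010001001
---------------
  0100000000000

Answer: 0100000000000 (2048)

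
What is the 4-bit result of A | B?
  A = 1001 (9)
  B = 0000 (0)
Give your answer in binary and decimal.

Apply | to each column (1 where either bit is 1):
  1001
| 0000
------
  1001

Answer: 1001 (9)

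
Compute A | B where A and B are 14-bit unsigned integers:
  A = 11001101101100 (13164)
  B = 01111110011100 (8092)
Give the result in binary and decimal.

Apply | to each column (1 where either bit is 1):
  11001101101100
| 01111110011100
----------------
  11111111111100

Answer: 11111111111100 (16380)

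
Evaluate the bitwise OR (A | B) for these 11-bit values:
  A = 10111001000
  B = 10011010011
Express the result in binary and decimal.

Apply | to each column (1 where either bit is 1):
  10111001000
| 10011010011
-------------
  10111011011

Answer: 10111011011 (1499)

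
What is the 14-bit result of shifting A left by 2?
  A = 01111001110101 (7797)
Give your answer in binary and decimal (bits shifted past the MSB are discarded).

Shift left by 2: drop the top 2 bit(s), append 2 zero(s) on the right.
  01111001110101  ->  discard [01], keep [111001110101], append 00
= 11100111010100

Answer: 11100111010100 (14804)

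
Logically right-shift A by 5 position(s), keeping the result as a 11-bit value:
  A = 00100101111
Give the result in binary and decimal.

Logical shift right by 5: drop the bottom 5 bit(s), prepend 5 zero(s) on the left.
  00100101111  ->  keep [001001], discard [01111], prepend 00000
= 00000001001

Answer: 00000001001 (9)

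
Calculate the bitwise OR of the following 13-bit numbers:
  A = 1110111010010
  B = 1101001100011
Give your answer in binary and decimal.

Apply | to each column (1 where either bit is 1):
  1110111010010
| 1101001100011
---------------
  1111111110011

Answer: 1111111110011 (8179)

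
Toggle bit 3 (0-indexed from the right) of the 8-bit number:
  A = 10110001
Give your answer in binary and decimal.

Mask = 1 << 3 = 00001000
Bit 3 of A is 0; XOR with the mask flips it to 1.
  10110001
^ 00001000
----------
  10111001

Answer: 10111001 (185)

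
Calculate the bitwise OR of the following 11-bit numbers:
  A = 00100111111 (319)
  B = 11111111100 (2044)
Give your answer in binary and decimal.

Apply | to each column (1 where either bit is 1):
  00100111111
| 11111111100
-------------
  11111111111

Answer: 11111111111 (2047)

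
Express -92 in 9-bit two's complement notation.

1. Binary of +92:  001011100
2. Invert bits:     110100011
3. Add 1:           110100100

Answer: 110100100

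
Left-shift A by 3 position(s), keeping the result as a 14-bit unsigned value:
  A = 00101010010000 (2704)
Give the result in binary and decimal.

Shift left by 3: drop the top 3 bit(s), append 3 zero(s) on the right.
  00101010010000  ->  discard [001], keep [01010010000], append 000
= 01010010000000

Answer: 01010010000000 (5248)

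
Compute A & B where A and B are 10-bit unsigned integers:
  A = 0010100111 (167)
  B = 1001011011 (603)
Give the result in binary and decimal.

Apply & to each column (1 only where both bits are 1):
  0010100111
& 1001011011
------------
  0000000011

Answer: 0000000011 (3)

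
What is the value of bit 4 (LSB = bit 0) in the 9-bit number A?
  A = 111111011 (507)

Bit 4 is the 5th from the right.
  111111011
      ^
That bit is 1.

Answer: 1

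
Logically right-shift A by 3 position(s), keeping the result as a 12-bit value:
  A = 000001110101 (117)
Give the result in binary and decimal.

Logical shift right by 3: drop the bottom 3 bit(s), prepend 3 zero(s) on the left.
  000001110101  ->  keep [000001110], discard [101], prepend 000
= 000000001110

Answer: 000000001110 (14)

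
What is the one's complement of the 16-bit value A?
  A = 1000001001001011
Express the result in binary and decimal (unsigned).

Flip each bit (0->1, 1->0):
  1000001001001011
  0111110110110100

Answer: 0111110110110100 (32180)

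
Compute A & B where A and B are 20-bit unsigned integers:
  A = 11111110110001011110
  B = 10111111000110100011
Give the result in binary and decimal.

Apply & to each column (1 only where both bits are 1):
  11111110110001011110
& 10111111000110100011
----------------------
  10111110000000000010

Answer: 10111110000000000010 (778242)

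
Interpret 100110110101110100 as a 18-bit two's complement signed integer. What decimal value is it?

MSB is 1, so the value is negative. Find the magnitude:
1. Invert bits:  011001001010001011
2. Add 1:        011001001010001100  = 103052
3. Apply sign:   -103052

Answer: -103052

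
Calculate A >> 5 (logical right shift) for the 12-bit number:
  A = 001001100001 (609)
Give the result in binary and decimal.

Logical shift right by 5: drop the bottom 5 bit(s), prepend 5 zero(s) on the left.
  001001100001  ->  keep [0010011], discard [00001], prepend 00000
= 000000010011

Answer: 000000010011 (19)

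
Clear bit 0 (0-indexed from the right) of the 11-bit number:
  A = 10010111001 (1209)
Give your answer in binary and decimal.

Mask = ~(1 << 0) = 11111111110
Bit 0 of A is 1, so AND-ing with the mask clears it to 0.
  10010111001
& 11111111110
-------------
  10010111000

Answer: 10010111000 (1208)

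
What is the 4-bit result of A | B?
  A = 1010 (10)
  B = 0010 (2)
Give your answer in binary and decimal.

Apply | to each column (1 where either bit is 1):
  1010
| 0010
------
  1010

Answer: 1010 (10)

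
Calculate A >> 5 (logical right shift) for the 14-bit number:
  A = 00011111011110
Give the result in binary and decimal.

Logical shift right by 5: drop the bottom 5 bit(s), prepend 5 zero(s) on the left.
  00011111011110  ->  keep [000111110], discard [11110], prepend 00000
= 00000000111110

Answer: 00000000111110 (62)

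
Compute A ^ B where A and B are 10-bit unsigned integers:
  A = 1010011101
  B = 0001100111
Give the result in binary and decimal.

Apply ^ to each column (1 where bits differ):
  1010011101
^ 0001100111
------------
  1011111010

Answer: 1011111010 (762)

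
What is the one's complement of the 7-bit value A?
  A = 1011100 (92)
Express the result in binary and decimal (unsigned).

Flip each bit (0->1, 1->0):
  1011100
  0100011

Answer: 0100011 (35)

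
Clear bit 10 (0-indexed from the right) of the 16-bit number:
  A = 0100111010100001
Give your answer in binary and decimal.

Mask = ~(1 << 10) = 1111101111111111
Bit 10 of A is 1, so AND-ing with the mask clears it to 0.
  0100111010100001
& 1111101111111111
------------------
  0100101010100001

Answer: 0100101010100001 (19105)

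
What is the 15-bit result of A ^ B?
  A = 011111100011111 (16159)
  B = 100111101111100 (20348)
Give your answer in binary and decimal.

Apply ^ to each column (1 where bits differ):
  011111100011111
^ 100111101111100
-----------------
  111000001100011

Answer: 111000001100011 (28771)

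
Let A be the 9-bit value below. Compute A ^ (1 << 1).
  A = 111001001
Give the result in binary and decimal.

Mask = 1 << 1 = 000000010
Bit 1 of A is 0; XOR with the mask flips it to 1.
  111001001
^ 000000010
-----------
  111001011

Answer: 111001011 (459)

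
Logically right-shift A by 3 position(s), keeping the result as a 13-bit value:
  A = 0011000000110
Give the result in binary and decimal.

Logical shift right by 3: drop the bottom 3 bit(s), prepend 3 zero(s) on the left.
  0011000000110  ->  keep [0011000000], discard [110], prepend 000
= 0000011000000

Answer: 0000011000000 (192)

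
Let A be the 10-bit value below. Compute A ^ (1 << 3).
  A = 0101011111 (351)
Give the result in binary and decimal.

Mask = 1 << 3 = 0000001000
Bit 3 of A is 1; XOR with the mask flips it to 0.
  0101011111
^ 0000001000
------------
  0101010111

Answer: 0101010111 (343)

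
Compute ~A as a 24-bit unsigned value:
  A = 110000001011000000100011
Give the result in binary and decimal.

Flip each bit (0->1, 1->0):
  110000001011000000100011
  001111110100111111011100

Answer: 001111110100111111011100 (4149212)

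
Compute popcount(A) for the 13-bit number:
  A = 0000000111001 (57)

0000000111001
1-bits at positions (from bit 0 = LSB): 0, 3, 4, 5
Count = 4

Answer: 4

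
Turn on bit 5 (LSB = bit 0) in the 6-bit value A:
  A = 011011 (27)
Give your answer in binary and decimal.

Mask = 1 << 5 = 100000
Bit 5 of A is 0, so OR-ing with the mask flips it to 1.
  011011
| 100000
--------
  111011

Answer: 111011 (59)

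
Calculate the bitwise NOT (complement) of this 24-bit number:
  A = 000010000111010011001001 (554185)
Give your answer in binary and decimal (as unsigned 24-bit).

Flip each bit (0->1, 1->0):
  000010000111010011001001
  111101111000101100110110

Answer: 111101111000101100110110 (16223030)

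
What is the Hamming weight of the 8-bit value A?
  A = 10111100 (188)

10111100
1-bits at positions (from bit 0 = LSB): 2, 3, 4, 5, 7
Count = 5

Answer: 5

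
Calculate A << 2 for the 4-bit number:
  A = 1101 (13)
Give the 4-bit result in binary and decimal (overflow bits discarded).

Shift left by 2: drop the top 2 bit(s), append 2 zero(s) on the right.
  1101  ->  discard [11], keep [01], append 00
= 0100

Answer: 0100 (4)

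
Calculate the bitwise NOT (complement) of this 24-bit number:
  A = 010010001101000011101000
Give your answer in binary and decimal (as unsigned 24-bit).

Flip each bit (0->1, 1->0):
  010010001101000011101000
  101101110010111100010111

Answer: 101101110010111100010111 (12005143)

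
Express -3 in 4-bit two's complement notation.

1. Binary of +3:  0011
2. Invert bits:     1100
3. Add 1:           1101

Answer: 1101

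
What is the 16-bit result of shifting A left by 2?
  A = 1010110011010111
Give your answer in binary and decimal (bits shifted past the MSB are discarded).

Shift left by 2: drop the top 2 bit(s), append 2 zero(s) on the right.
  1010110011010111  ->  discard [10], keep [10110011010111], append 00
= 1011001101011100

Answer: 1011001101011100 (45916)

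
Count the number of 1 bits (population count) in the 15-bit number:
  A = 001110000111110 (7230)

001110000111110
1-bits at positions (from bit 0 = LSB): 1, 2, 3, 4, 5, 10, 11, 12
Count = 8

Answer: 8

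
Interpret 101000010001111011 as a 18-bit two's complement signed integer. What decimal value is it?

MSB is 1, so the value is negative. Find the magnitude:
1. Invert bits:  010111101110000100
2. Add 1:        010111101110000101  = 97157
3. Apply sign:   -97157

Answer: -97157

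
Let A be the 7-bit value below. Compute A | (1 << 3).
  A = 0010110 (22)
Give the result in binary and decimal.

Mask = 1 << 3 = 0001000
Bit 3 of A is 0, so OR-ing with the mask flips it to 1.
  0010110
| 0001000
---------
  0011110

Answer: 0011110 (30)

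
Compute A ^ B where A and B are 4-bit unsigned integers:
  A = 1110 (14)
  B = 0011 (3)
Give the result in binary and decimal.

Apply ^ to each column (1 where bits differ):
  1110
^ 0011
------
  1101

Answer: 1101 (13)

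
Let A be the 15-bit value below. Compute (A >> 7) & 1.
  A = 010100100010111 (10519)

Bit 7 is the 8th from the right.
  010100100010111
         ^
That bit is 0.

Answer: 0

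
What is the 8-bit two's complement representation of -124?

1. Binary of +124:  01111100
2. Invert bits:     10000011
3. Add 1:           10000100

Answer: 10000100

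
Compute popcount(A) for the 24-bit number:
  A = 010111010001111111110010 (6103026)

010111010001111111110010
1-bits at positions (from bit 0 = LSB): 1, 4, 5, 6, 7, 8, 9, 10, 11, 12, 16, 18, 19, 20, 22
Count = 15

Answer: 15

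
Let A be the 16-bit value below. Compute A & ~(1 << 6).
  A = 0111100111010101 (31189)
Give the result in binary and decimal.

Mask = ~(1 << 6) = 1111111110111111
Bit 6 of A is 1, so AND-ing with the mask clears it to 0.
  0111100111010101
& 1111111110111111
------------------
  0111100110010101

Answer: 0111100110010101 (31125)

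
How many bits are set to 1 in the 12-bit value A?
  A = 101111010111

101111010111
1-bits at positions (from bit 0 = LSB): 0, 1, 2, 4, 6, 7, 8, 9, 11
Count = 9

Answer: 9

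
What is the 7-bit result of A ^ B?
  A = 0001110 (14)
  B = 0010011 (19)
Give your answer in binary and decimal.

Apply ^ to each column (1 where bits differ):
  0001110
^ 0010011
---------
  0011101

Answer: 0011101 (29)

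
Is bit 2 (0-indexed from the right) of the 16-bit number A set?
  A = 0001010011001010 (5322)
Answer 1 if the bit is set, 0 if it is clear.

Bit 2 is the 3rd from the right.
  0001010011001010
               ^
That bit is 0.

Answer: 0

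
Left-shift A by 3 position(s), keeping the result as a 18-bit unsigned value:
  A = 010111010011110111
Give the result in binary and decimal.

Shift left by 3: drop the top 3 bit(s), append 3 zero(s) on the right.
  010111010011110111  ->  discard [010], keep [111010011110111], append 000
= 111010011110111000

Answer: 111010011110111000 (239544)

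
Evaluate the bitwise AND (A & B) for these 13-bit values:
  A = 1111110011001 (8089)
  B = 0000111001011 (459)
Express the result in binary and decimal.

Apply & to each column (1 only where both bits are 1):
  1111110011001
& 0000111001011
---------------
  0000110001001

Answer: 0000110001001 (393)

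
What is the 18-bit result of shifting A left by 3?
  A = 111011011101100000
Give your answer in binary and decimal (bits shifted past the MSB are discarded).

Shift left by 3: drop the top 3 bit(s), append 3 zero(s) on the right.
  111011011101100000  ->  discard [111], keep [011011101100000], append 000
= 011011101100000000

Answer: 011011101100000000 (113408)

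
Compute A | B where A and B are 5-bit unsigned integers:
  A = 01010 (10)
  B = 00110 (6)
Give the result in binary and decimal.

Apply | to each column (1 where either bit is 1):
  01010
| 00110
-------
  01110

Answer: 01110 (14)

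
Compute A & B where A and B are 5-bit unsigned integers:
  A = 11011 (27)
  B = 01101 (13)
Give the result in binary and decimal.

Apply & to each column (1 only where both bits are 1):
  11011
& 01101
-------
  01001

Answer: 01001 (9)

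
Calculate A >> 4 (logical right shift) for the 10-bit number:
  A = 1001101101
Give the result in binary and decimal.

Logical shift right by 4: drop the bottom 4 bit(s), prepend 4 zero(s) on the left.
  1001101101  ->  keep [100110], discard [1101], prepend 0000
= 0000100110

Answer: 0000100110 (38)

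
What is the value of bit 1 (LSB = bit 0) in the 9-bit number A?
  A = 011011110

Bit 1 is the 2nd from the right.
  011011110
         ^
That bit is 1.

Answer: 1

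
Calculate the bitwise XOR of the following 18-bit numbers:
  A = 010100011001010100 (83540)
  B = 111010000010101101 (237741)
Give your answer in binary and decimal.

Apply ^ to each column (1 where bits differ):
  010100011001010100
^ 111010000010101101
--------------------
  101110011011111001

Answer: 101110011011111001 (190201)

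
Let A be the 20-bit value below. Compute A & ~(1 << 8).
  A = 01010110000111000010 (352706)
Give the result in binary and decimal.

Mask = ~(1 << 8) = 11111111111011111111
Bit 8 of A is 1, so AND-ing with the mask clears it to 0.
  01010110000111000010
& 11111111111011111111
----------------------
  01010110000011000010

Answer: 01010110000011000010 (352450)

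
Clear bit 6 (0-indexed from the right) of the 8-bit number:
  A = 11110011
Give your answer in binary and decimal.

Mask = ~(1 << 6) = 10111111
Bit 6 of A is 1, so AND-ing with the mask clears it to 0.
  11110011
& 10111111
----------
  10110011

Answer: 10110011 (179)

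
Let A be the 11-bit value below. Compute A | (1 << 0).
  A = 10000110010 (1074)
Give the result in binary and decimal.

Mask = 1 << 0 = 00000000001
Bit 0 of A is 0, so OR-ing with the mask flips it to 1.
  10000110010
| 00000000001
-------------
  10000110011

Answer: 10000110011 (1075)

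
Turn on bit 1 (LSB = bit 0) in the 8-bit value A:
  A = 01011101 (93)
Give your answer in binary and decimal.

Mask = 1 << 1 = 00000010
Bit 1 of A is 0, so OR-ing with the mask flips it to 1.
  01011101
| 00000010
----------
  01011111

Answer: 01011111 (95)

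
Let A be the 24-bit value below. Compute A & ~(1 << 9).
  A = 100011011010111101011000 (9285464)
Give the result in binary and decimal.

Mask = ~(1 << 9) = 111111111111110111111111
Bit 9 of A is 1, so AND-ing with the mask clears it to 0.
  100011011010111101011000
& 111111111111110111111111
--------------------------
  100011011010110101011000

Answer: 100011011010110101011000 (9284952)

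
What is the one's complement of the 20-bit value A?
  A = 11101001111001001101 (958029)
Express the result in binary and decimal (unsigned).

Flip each bit (0->1, 1->0):
  11101001111001001101
  00010110000110110010

Answer: 00010110000110110010 (90546)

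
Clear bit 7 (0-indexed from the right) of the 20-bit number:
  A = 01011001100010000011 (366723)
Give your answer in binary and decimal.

Mask = ~(1 << 7) = 11111111111101111111
Bit 7 of A is 1, so AND-ing with the mask clears it to 0.
  01011001100010000011
& 11111111111101111111
----------------------
  01011001100000000011

Answer: 01011001100000000011 (366595)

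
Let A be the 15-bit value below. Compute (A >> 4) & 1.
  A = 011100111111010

Bit 4 is the 5th from the right.
  011100111111010
            ^
That bit is 1.

Answer: 1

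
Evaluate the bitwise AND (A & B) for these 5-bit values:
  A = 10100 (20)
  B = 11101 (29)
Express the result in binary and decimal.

Apply & to each column (1 only where both bits are 1):
  10100
& 11101
-------
  10100

Answer: 10100 (20)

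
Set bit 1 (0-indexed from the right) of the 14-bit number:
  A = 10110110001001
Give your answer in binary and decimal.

Mask = 1 << 1 = 00000000000010
Bit 1 of A is 0, so OR-ing with the mask flips it to 1.
  10110110001001
| 00000000000010
----------------
  10110110001011

Answer: 10110110001011 (11659)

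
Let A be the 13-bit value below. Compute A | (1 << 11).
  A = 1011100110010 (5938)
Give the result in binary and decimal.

Mask = 1 << 11 = 0100000000000
Bit 11 of A is 0, so OR-ing with the mask flips it to 1.
  1011100110010
| 0100000000000
---------------
  1111100110010

Answer: 1111100110010 (7986)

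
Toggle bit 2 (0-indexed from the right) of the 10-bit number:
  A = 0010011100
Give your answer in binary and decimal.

Mask = 1 << 2 = 0000000100
Bit 2 of A is 1; XOR with the mask flips it to 0.
  0010011100
^ 0000000100
------------
  0010011000

Answer: 0010011000 (152)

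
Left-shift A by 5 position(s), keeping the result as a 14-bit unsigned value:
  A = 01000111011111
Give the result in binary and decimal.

Shift left by 5: drop the top 5 bit(s), append 5 zero(s) on the right.
  01000111011111  ->  discard [01000], keep [111011111], append 00000
= 11101111100000

Answer: 11101111100000 (15328)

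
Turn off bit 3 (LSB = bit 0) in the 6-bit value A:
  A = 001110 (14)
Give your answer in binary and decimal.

Mask = ~(1 << 3) = 110111
Bit 3 of A is 1, so AND-ing with the mask clears it to 0.
  001110
& 110111
--------
  000110

Answer: 000110 (6)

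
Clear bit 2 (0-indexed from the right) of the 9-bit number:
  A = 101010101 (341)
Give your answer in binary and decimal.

Mask = ~(1 << 2) = 111111011
Bit 2 of A is 1, so AND-ing with the mask clears it to 0.
  101010101
& 111111011
-----------
  101010001

Answer: 101010001 (337)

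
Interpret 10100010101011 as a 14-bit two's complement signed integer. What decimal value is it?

MSB is 1, so the value is negative. Find the magnitude:
1. Invert bits:  01011101010100
2. Add 1:        01011101010101  = 5973
3. Apply sign:   -5973

Answer: -5973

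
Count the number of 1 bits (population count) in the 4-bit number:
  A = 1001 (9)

1001
1-bits at positions (from bit 0 = LSB): 0, 3
Count = 2

Answer: 2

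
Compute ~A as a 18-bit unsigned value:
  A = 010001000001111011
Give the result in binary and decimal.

Flip each bit (0->1, 1->0):
  010001000001111011
  101110111110000100

Answer: 101110111110000100 (192388)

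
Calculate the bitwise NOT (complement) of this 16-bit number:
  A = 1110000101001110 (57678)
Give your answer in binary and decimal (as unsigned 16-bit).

Flip each bit (0->1, 1->0):
  1110000101001110
  0001111010110001

Answer: 0001111010110001 (7857)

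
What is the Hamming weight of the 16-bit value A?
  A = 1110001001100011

1110001001100011
1-bits at positions (from bit 0 = LSB): 0, 1, 5, 6, 9, 13, 14, 15
Count = 8

Answer: 8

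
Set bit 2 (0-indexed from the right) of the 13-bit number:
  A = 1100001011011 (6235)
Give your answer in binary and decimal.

Mask = 1 << 2 = 0000000000100
Bit 2 of A is 0, so OR-ing with the mask flips it to 1.
  1100001011011
| 0000000000100
---------------
  1100001011111

Answer: 1100001011111 (6239)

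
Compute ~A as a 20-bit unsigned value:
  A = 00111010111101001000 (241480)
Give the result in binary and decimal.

Flip each bit (0->1, 1->0):
  00111010111101001000
  11000101000010110111

Answer: 11000101000010110111 (807095)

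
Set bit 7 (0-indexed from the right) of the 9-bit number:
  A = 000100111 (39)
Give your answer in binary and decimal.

Mask = 1 << 7 = 010000000
Bit 7 of A is 0, so OR-ing with the mask flips it to 1.
  000100111
| 010000000
-----------
  010100111

Answer: 010100111 (167)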